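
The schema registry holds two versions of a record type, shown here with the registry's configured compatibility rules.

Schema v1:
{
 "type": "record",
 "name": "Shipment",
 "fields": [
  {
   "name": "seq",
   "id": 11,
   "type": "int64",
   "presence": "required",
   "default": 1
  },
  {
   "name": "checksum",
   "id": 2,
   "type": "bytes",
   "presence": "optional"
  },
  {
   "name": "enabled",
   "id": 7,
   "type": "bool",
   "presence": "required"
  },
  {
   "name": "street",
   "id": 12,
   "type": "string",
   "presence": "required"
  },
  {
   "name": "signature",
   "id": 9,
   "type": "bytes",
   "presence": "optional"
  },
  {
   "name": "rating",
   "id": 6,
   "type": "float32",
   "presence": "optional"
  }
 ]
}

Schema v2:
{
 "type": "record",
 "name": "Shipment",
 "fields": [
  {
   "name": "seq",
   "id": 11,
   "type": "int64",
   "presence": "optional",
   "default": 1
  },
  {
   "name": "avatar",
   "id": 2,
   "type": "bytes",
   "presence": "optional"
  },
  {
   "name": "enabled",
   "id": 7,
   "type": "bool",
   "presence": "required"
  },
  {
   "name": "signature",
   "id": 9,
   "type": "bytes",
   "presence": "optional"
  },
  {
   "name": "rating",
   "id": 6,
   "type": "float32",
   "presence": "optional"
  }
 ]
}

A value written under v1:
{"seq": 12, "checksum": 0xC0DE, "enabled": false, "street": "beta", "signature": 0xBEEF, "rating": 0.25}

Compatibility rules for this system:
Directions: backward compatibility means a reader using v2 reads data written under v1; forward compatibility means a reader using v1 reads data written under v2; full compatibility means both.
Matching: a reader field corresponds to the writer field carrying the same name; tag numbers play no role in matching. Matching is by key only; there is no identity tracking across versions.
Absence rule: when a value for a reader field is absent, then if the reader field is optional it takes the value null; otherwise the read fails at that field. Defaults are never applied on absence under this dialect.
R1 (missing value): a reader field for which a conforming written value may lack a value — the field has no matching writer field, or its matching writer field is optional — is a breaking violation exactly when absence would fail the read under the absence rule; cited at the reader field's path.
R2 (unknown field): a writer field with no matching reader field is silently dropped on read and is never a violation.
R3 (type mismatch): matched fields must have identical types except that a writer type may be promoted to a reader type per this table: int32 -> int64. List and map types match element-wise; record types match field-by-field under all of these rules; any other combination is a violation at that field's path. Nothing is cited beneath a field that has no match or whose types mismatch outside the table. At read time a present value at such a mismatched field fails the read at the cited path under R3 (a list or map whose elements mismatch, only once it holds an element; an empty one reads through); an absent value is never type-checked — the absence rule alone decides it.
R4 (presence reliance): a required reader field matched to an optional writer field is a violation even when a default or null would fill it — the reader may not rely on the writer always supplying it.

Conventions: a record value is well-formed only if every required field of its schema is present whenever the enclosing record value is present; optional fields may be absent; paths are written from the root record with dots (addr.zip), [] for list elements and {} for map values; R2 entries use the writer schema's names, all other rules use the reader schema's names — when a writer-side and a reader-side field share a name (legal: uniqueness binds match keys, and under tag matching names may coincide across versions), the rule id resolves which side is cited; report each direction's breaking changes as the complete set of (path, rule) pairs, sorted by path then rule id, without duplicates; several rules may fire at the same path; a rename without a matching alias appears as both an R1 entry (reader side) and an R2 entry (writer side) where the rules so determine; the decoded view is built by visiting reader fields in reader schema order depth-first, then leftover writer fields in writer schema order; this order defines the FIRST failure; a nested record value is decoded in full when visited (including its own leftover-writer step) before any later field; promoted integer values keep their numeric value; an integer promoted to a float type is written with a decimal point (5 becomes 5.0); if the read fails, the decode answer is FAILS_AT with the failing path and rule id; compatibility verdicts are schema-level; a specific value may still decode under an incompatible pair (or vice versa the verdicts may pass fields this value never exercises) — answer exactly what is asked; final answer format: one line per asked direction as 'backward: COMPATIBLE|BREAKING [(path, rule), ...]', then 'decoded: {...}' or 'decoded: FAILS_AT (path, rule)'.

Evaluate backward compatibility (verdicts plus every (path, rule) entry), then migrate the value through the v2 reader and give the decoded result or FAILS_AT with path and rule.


backward: COMPATIBLE []; decoded: {"seq": 12, "avatar": null, "enabled": false, "signature": 0xBEEF, "rating": 0.25}

each type pair in Shipment: writer, then reader
backward for Shipment (reader v2, writer v1):
  int64 -> int64, writer required: seq aligns to seq
  avatar has no writer counterpart
  bool -> bool, writer required: enabled aligns to enabled
  bytes -> bytes, writer optional: signature aligns to signature
  float32 -> float32, writer optional: rating aligns to rating
  writer checksum: unknown to reader
  writer street: unknown to reader
  => no violations; backward on Shipment: COMPATIBLE
decode (reader v2):
  seq := 12
  avatar := null (not supplied -> null)
  enabled := false
  signature := 0xBEEF
  rating := 0.25
  writer checksum: unmatched, discarded
  writer street: unmatched, discarded
  => decoded: {"seq": 12, "avatar": null, "enabled": false, "signature": 0xBEEF, "rating": 0.25}
the other Shipment changes do not affect what is asked:
  field seq in record Shipment: required changed to optional -> fires only in the forward direction of Shipment, which is not asked here


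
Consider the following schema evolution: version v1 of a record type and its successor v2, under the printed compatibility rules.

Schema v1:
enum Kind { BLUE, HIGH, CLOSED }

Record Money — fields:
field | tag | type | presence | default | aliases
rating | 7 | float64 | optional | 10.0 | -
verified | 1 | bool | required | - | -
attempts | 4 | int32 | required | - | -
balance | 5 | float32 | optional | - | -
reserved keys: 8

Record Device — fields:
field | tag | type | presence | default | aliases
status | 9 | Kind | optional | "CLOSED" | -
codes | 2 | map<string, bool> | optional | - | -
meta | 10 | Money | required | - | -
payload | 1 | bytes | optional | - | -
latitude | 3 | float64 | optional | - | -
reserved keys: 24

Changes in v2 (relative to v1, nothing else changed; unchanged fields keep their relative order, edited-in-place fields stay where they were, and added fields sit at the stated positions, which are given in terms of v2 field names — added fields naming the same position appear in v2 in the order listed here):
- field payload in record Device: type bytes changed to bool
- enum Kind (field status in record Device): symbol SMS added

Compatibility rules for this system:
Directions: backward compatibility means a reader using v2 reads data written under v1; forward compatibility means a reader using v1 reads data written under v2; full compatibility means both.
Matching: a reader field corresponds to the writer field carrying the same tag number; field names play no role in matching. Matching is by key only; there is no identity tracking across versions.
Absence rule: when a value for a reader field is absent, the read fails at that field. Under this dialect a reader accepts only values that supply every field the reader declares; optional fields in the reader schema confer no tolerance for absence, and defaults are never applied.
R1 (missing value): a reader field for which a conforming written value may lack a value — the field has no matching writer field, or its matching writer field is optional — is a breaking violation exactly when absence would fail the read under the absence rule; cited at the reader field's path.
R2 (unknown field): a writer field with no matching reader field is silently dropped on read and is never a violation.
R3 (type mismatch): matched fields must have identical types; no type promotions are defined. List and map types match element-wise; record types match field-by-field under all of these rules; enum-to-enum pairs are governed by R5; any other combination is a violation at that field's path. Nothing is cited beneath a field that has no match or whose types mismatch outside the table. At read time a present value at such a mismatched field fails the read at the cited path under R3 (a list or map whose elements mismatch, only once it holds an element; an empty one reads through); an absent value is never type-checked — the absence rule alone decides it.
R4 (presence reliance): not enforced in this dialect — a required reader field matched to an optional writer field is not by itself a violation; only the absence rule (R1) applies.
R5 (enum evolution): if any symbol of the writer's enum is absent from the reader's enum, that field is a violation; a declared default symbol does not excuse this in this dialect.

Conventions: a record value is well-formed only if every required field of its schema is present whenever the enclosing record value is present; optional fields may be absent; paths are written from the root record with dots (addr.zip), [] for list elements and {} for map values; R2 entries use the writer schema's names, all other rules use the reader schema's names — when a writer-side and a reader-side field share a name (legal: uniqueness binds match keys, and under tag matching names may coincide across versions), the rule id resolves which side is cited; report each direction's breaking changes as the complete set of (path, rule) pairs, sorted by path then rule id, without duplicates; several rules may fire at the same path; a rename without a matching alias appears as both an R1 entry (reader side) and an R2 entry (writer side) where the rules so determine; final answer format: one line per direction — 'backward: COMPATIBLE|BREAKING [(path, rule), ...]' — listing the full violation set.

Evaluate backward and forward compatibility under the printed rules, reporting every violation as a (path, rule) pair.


backward: BREAKING [(codes, R1), (latitude, R1), (meta.balance, R1), (meta.rating, R1), (payload, R1), (payload, R3), (status, R1)]; forward: BREAKING [(codes, R1), (latitude, R1), (meta.balance, R1), (meta.rating, R1), (payload, R1), (payload, R3), (status, R1), (status, R5)]

arrows below run writer -> reader for Device
backward pass over Device, reader schema v2, writer schema v1:
  status <- status (Kind -> Kind, writer optional)
  codes <- codes (map<string, bool> -> map<string, bool>, writer optional)
  meta <- meta (Money -> Money, writer required)
  payload <- payload (bytes -> bool, writer optional)
  latitude <- latitude (float64 -> float64, writer optional)
  meta.rating <- meta.rating (float64 -> float64, writer optional)
  meta.verified <- meta.verified (bool -> bool, writer required)
  meta.attempts <- meta.attempts (int32 -> int32, writer required)
  meta.balance <- meta.balance (float32 -> float32, writer optional)
  violation R1 at codes
  violation R1 at latitude
  violation R1 at meta.balance
  violation R1 at meta.rating
  violation R1 at payload
  violation R3 at payload
  violation R1 at status
  => 7 violation(s): backward is BREAKING for Device
forward pass over Device, reader schema v1, writer schema v2:
  status <- status (Kind -> Kind, writer optional)
  codes <- codes (map<string, bool> -> map<string, bool>, writer optional)
  meta <- meta (Money -> Money, writer required)
  payload <- payload (bool -> bytes, writer optional)
  latitude <- latitude (float64 -> float64, writer optional)
  meta.rating <- meta.rating (float64 -> float64, writer optional)
  meta.verified <- meta.verified (bool -> bool, writer required)
  meta.attempts <- meta.attempts (int32 -> int32, writer required)
  meta.balance <- meta.balance (float32 -> float32, writer optional)
  violation R1 at codes
  violation R1 at latitude
  violation R1 at meta.balance
  violation R1 at meta.rating
  violation R1 at payload
  violation R3 at payload
  violation R1 at status
  violation R5 at status
  => 8 violation(s): forward is BREAKING for Device


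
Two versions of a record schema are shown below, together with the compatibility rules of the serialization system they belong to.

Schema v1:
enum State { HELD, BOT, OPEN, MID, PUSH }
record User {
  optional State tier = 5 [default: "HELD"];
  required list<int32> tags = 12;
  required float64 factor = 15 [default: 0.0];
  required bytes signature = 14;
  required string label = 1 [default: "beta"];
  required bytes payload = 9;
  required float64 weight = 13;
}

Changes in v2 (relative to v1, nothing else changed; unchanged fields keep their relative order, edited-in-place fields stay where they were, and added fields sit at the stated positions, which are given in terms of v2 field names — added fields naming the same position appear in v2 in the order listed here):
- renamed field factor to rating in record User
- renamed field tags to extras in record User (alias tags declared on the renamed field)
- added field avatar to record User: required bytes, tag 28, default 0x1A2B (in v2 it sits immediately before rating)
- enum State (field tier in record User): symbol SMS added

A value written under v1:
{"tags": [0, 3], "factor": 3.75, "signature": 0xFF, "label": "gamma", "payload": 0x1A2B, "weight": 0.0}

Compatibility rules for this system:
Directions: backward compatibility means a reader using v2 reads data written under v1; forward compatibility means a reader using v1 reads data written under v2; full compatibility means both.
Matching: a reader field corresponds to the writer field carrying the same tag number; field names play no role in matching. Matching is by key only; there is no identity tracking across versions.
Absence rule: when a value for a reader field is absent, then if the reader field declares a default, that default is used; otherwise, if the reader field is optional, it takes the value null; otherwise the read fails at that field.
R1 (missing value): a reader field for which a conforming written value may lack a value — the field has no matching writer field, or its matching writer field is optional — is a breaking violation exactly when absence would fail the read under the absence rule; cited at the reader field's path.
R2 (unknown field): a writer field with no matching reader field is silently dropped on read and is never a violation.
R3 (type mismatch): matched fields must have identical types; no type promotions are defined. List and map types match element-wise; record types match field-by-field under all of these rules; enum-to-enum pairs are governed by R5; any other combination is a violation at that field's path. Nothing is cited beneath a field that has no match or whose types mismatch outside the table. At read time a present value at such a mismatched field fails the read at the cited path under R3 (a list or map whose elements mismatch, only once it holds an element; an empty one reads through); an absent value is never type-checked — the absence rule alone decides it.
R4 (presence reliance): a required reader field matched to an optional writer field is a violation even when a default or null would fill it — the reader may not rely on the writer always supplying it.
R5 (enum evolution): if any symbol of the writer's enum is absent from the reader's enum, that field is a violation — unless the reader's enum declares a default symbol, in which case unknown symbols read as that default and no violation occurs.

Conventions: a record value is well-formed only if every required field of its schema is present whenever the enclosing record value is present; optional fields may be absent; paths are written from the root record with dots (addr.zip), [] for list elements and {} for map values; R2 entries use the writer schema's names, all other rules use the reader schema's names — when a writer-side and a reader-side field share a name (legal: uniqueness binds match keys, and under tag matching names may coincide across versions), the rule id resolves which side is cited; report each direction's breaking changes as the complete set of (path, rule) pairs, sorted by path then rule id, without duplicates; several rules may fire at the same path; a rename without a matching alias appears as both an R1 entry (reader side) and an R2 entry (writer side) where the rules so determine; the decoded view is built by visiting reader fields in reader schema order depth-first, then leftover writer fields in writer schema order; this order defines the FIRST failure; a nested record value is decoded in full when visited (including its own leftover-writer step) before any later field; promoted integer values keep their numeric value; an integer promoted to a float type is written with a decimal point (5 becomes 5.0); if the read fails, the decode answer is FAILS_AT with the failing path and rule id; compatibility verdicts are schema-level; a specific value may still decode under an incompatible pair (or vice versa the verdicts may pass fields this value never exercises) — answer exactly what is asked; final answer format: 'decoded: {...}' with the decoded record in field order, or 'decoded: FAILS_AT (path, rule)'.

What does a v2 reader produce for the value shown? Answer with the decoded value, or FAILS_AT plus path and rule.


each type pair in User: writer, then reader
decode (reader v2):
  tier := "HELD" (absent -> default)
  extras := [0, 3] (from writer tags)
  avatar := 0x1A2B (absent -> default)
  rating := 3.75 (from writer factor)
  signature := 0xFF
  label := "gamma"
  payload := 0x1A2B
  weight := 0.0
  => decoded: {"tier": "HELD", "extras": [0, 3], "avatar": 0x1A2B, "rating": 3.75, "signature": 0xFF, "label": "gamma", "payload": 0x1A2B, "weight": 0.0}
remaining User differences; none change what is asked:
  enum State (field tier in record User): symbol SMS added -> changes User's schema-level verdicts only — the decode of this value is the same

decoded: {"tier": "HELD", "extras": [0, 3], "avatar": 0x1A2B, "rating": 3.75, "signature": 0xFF, "label": "gamma", "payload": 0x1A2B, "weight": 0.0}


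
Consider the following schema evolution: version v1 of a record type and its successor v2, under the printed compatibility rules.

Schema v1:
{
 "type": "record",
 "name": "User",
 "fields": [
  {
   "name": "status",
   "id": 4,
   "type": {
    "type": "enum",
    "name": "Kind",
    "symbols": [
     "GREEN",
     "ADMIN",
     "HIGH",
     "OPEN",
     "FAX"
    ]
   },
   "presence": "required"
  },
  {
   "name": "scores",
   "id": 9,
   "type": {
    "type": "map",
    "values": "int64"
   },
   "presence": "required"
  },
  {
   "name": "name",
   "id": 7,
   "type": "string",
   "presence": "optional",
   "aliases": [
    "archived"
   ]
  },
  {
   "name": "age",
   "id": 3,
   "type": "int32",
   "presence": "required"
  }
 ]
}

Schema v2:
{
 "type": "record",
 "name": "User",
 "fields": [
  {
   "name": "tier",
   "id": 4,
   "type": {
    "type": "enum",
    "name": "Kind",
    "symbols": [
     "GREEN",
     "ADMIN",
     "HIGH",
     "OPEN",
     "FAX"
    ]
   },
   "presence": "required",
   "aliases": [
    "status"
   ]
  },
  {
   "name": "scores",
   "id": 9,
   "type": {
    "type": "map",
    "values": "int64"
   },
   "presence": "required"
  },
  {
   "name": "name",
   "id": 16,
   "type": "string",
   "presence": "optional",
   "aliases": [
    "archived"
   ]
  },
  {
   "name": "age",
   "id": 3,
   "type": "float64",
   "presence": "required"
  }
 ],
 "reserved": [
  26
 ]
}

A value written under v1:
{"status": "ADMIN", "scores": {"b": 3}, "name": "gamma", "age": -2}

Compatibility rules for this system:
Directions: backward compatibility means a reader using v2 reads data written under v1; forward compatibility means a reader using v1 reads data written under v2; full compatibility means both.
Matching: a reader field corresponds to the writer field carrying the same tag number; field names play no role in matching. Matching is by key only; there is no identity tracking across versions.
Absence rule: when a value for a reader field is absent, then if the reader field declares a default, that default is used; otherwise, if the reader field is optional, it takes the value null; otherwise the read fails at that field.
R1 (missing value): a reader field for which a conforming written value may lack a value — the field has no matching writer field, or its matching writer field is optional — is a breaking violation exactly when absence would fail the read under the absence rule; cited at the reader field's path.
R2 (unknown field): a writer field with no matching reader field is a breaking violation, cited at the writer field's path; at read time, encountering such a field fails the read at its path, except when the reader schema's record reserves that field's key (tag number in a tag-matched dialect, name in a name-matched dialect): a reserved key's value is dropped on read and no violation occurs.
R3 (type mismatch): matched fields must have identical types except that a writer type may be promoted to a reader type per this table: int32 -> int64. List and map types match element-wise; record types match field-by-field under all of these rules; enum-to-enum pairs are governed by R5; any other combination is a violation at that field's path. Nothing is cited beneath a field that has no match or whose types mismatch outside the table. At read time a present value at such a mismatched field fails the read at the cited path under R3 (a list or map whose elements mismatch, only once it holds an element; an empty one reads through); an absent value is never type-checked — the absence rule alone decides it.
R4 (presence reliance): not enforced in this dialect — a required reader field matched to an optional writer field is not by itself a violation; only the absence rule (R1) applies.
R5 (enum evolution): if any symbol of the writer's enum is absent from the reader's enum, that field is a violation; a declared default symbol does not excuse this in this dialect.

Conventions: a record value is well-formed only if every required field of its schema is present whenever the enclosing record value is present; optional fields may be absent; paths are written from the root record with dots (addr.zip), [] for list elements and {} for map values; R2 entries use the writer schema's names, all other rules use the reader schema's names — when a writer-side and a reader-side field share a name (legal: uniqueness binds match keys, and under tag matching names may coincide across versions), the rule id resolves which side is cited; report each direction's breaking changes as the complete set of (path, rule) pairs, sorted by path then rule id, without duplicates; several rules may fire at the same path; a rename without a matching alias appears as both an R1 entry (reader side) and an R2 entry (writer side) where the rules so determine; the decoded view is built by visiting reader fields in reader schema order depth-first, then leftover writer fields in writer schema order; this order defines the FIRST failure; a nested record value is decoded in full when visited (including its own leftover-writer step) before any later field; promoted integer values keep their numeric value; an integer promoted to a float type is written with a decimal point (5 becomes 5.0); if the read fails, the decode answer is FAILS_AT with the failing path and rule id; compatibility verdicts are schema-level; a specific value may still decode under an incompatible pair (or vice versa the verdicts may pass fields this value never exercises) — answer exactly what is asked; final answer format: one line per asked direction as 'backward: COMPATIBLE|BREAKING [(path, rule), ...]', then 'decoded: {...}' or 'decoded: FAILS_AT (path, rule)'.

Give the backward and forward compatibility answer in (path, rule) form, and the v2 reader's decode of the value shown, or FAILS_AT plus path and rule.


backward: BREAKING [(age, R3), (name, R2)]; forward: BREAKING [(age, R3), (name, R2)]; decoded: FAILS_AT (age, R3)

arrows below run writer -> reader for User
backward pass over User, reader schema v2, writer schema v1:
  tier <- status (Kind -> Kind, writer required)
  scores <- scores (map<string, int64> -> map<string, int64>, writer required)
  no writer field matches reader name
  age <- age (int32 -> float64, writer required)
  writer name: unknown to reader
  breaking: (age, R3)
  breaking: (name, R2)
  => backward verdict for User: BREAKING, 2 violation(s)
forward pass over User, reader schema v1, writer schema v2:
  status <- tier (Kind -> Kind, writer required)
  scores <- scores (map<string, int64> -> map<string, int64>, writer required)
  no writer field matches reader name
  age <- age (float64 -> int32, writer required)
  writer name: unknown to reader
  breaking: (age, R3)
  breaking: (name, R2)
  => forward verdict for User: BREAKING, 2 violation(s)
decode (reader v2):
  tier := "ADMIN" (from writer status)
  scores := {"b": 3}
  name := null (absent, optional -> null)
  read fails at age under R3
  => FAILS_AT (age, R3)


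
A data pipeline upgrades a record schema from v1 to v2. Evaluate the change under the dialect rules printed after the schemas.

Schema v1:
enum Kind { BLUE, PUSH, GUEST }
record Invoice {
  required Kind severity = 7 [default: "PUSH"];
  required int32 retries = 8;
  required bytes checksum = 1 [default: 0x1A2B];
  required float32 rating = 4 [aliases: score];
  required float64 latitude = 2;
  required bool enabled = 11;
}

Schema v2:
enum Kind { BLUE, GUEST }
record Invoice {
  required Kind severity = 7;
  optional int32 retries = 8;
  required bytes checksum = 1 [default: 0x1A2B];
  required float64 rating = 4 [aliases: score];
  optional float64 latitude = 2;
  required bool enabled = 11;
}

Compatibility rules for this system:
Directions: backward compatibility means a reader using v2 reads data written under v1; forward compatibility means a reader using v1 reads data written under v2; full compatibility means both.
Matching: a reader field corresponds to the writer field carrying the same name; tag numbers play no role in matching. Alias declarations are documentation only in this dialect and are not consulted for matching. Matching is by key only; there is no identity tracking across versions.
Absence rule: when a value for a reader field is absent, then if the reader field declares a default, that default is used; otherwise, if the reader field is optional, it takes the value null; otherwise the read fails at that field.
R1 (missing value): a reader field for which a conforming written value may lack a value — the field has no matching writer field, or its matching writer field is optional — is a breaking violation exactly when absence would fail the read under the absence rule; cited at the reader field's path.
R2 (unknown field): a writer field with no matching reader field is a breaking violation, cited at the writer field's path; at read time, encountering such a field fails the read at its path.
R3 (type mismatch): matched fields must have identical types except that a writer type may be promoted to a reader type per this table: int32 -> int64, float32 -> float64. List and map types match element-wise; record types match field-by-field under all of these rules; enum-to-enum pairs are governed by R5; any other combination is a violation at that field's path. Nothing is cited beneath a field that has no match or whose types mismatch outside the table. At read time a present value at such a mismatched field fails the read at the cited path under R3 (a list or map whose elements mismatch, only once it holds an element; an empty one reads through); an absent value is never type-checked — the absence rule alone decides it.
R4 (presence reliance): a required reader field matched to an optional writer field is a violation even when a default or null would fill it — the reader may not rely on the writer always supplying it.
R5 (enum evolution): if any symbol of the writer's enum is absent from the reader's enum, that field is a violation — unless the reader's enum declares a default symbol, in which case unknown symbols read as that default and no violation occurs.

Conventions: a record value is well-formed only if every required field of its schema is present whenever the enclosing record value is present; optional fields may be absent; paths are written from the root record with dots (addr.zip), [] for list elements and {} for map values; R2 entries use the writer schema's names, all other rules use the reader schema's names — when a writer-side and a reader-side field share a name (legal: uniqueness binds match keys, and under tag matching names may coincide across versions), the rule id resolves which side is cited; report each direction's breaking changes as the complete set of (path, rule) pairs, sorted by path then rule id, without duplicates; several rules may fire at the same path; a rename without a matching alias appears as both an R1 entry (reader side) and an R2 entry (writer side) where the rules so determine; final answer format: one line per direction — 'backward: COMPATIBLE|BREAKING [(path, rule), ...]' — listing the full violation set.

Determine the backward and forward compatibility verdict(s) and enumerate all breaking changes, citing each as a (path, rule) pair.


the writer's type comes first in each Invoice pair
backward for Invoice (reader v2, writer v1):
  writer required, Kind -> Kind: reader severity maps from writer severity
  writer required, int32 -> int32: reader retries maps from writer retries
  writer required, bytes -> bytes: reader checksum maps from writer checksum
  writer required, float32 -> float64: reader rating maps from writer rating
  writer required, float64 -> float64: reader latitude maps from writer latitude
  writer required, bool -> bool: reader enabled maps from writer enabled
  breaking: (severity, R5)
  backward on Invoice therefore BREAKING (1)
forward for Invoice (reader v1, writer v2):
  writer required, Kind -> Kind: reader severity maps from writer severity
  writer optional, int32 -> int32: reader retries maps from writer retries
  writer required, bytes -> bytes: reader checksum maps from writer checksum
  writer required, float64 -> float32: reader rating maps from writer rating
  writer optional, float64 -> float64: reader latitude maps from writer latitude
  writer required, bool -> bool: reader enabled maps from writer enabled
  breaking: (latitude, R1)
  breaking: (latitude, R4)
  breaking: (rating, R3)
  breaking: (retries, R1)
  breaking: (retries, R4)
  forward on Invoice therefore BREAKING (5)

backward: BREAKING [(severity, R5)]; forward: BREAKING [(latitude, R1), (latitude, R4), (rating, R3), (retries, R1), (retries, R4)]


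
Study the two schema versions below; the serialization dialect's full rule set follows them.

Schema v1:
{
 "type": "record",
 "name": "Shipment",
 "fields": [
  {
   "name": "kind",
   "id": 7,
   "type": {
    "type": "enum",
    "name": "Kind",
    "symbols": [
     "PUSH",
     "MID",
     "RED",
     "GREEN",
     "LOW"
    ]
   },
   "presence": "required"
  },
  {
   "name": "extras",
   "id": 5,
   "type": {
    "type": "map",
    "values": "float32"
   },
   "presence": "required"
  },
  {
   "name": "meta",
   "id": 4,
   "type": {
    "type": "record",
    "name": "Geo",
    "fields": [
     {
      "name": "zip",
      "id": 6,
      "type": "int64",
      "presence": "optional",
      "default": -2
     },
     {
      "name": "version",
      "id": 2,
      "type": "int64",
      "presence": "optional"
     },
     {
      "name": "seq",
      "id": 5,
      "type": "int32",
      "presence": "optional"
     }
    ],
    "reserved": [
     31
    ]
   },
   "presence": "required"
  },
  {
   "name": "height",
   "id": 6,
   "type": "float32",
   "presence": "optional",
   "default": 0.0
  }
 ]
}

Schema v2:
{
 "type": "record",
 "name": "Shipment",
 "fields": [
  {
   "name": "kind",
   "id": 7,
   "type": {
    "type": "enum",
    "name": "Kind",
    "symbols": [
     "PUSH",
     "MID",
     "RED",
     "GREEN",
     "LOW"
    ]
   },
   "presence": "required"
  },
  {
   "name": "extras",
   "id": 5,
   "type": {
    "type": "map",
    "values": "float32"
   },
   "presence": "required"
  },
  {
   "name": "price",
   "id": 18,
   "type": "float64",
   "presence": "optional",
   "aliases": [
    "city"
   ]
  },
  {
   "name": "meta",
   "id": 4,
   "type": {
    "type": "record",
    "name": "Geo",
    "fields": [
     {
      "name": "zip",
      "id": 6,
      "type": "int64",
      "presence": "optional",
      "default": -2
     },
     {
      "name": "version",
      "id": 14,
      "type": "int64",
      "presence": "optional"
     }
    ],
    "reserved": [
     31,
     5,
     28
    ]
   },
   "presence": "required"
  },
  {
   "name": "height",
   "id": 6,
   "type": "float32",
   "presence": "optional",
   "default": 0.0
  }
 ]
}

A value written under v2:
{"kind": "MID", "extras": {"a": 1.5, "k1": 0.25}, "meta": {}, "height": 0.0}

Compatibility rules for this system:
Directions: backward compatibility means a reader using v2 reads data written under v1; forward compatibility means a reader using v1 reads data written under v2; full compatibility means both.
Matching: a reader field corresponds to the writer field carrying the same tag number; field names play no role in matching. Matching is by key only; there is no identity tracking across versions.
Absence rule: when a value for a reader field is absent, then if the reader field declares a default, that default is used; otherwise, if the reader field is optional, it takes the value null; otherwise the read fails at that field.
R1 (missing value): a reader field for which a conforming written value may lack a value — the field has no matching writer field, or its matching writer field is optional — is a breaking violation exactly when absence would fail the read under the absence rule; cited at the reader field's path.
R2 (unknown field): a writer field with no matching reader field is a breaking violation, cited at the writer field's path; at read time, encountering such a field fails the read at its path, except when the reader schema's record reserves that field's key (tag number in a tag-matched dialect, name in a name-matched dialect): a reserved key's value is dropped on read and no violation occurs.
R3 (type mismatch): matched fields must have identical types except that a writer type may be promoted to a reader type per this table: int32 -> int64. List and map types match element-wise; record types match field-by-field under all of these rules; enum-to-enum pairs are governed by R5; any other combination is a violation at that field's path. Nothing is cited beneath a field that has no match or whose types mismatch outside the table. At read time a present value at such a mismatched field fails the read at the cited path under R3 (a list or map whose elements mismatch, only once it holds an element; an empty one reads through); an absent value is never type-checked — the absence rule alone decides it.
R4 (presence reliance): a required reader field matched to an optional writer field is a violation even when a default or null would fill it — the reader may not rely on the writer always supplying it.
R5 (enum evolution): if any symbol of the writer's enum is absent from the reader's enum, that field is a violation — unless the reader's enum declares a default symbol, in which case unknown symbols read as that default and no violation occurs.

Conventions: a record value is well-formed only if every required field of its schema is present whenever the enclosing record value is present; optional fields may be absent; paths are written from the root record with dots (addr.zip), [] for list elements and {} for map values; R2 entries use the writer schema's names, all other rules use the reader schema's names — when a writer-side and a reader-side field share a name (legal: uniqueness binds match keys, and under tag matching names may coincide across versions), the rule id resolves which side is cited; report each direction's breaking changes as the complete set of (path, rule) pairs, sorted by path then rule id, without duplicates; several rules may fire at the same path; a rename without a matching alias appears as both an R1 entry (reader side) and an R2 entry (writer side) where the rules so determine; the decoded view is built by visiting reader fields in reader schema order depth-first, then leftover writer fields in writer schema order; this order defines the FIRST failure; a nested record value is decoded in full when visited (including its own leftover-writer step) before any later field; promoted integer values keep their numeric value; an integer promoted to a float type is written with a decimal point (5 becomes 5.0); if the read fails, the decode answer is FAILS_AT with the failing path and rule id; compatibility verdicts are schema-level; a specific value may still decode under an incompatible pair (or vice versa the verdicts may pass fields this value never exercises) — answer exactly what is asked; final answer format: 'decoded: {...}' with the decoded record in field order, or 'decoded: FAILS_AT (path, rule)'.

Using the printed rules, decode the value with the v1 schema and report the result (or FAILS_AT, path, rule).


decoded: {"kind": "MID", "extras": {"a": 1.5, "k1": 0.25}, "meta": {"zip": -2, "version": null, "seq": null}, "height": 0.0}

arrows below run writer -> reader for Shipment
decode (reader v1):
  kind := "MID"
  extras := {"a": 1.5, "k1": 0.25}
  meta.zip := -2 (no value, default fills)
  meta.version := null (not supplied -> null)
  meta.seq := null (not supplied -> null)
  height := 0.0
  => decoded: {"kind": "MID", "extras": {"a": 1.5, "k1": 0.25}, "meta": {"zip": -2, "version": null, "seq": null}, "height": 0.0}
remaining Shipment differences; none change what is asked:
  removed field seq from record Geo (its key 5 joins the reserved list) -> inert under this dialect — no rule fires on Shipment and the result does not move
  added field price to record Shipment: optional float64, tag 18 (in v2 it sits immediately before meta) -> affects the rule determinations only; this particular Shipment value decodes identically
  field version in record Geo: tag 2 changed to 14 -> affects the rule determinations only; this particular Shipment value decodes identically


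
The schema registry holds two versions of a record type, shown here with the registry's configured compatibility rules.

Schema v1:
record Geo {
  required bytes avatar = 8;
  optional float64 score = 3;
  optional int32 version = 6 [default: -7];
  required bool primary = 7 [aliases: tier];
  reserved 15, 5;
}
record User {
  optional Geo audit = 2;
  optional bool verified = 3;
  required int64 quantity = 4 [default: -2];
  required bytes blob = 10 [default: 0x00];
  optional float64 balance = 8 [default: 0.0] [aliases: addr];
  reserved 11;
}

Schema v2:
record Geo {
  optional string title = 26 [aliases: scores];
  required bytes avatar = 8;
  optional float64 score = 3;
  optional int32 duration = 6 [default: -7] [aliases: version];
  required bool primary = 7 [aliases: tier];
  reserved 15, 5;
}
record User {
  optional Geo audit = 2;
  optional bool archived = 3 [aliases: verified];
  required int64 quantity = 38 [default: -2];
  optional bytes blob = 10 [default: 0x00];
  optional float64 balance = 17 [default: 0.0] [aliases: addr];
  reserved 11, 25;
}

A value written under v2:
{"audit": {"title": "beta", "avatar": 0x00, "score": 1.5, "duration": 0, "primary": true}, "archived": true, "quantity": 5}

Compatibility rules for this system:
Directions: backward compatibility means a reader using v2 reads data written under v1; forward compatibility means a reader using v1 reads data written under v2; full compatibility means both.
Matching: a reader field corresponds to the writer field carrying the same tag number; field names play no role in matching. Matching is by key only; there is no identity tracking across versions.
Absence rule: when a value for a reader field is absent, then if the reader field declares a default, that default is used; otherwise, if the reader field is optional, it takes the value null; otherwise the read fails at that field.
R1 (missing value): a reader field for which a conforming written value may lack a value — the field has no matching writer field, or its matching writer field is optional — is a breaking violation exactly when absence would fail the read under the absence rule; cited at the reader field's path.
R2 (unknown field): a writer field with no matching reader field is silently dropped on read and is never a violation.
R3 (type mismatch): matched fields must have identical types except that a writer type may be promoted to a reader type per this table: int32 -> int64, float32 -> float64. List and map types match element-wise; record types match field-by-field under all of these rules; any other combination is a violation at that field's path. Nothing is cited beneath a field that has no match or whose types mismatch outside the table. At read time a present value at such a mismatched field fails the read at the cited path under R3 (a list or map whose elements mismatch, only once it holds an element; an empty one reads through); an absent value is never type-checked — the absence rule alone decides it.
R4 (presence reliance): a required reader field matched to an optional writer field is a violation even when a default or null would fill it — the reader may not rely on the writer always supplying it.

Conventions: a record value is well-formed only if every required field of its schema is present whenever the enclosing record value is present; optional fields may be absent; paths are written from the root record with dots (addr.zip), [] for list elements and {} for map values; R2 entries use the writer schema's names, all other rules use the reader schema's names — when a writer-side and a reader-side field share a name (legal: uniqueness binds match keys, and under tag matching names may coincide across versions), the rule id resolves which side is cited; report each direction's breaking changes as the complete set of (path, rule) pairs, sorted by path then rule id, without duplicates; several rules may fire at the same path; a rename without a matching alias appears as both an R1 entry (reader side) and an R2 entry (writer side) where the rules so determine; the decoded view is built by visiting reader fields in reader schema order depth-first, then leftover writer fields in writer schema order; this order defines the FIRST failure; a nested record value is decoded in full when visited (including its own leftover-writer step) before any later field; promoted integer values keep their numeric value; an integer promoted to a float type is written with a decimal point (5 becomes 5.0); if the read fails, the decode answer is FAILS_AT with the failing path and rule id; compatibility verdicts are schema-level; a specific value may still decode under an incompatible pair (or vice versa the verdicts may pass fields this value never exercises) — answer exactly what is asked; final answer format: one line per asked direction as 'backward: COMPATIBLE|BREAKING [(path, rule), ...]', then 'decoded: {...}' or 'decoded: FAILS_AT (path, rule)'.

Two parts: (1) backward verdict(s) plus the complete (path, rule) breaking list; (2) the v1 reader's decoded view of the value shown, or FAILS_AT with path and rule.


the writer's type comes first in each User pair
checking backward for User: reader v2 against writer v1:
  audit: paired with writer audit (Geo -> Geo; writer optional)
  archived: paired with writer verified (bool -> bool; writer optional)
  quantity has no writer counterpart
  blob: paired with writer blob (bytes -> bytes; writer required)
  balance has no writer counterpart
  writer quantity: unknown to reader
  writer balance: unknown to reader
  audit.title has no writer counterpart
  audit.avatar: paired with writer audit.avatar (bytes -> bytes; writer required)
  audit.score: paired with writer audit.score (float64 -> float64; writer optional)
  audit.duration: paired with writer audit.version (int32 -> int32; writer optional)
  audit.primary: paired with writer audit.primary (bool -> bool; writer required)
  nothing fires on User: backward is COMPATIBLE
decode walk for User under reader schema v1:
  audit.avatar := 0x00
  audit.score := 1.5
  audit.version := 0 (from writer duration)
  audit.primary := true
  writer audit.title: unknown -> dropped
  verified := true (from writer archived)
  quantity := -2 (absent -> default)
  blob := 0x00 (absent -> default)
  balance := 0.0 (absent -> default)
  writer quantity: unknown -> dropped
  => decoded: {"audit": {"avatar": 0x00, "score": 1.5, "version": 0, "primary": true}, "verified": true, "quantity": -2, "blob": 0x00, "balance": 0.0}
ruling out the remaining User differences:
  field blob in record User: required changed to optional -> affects forward compatibility only, which is not asked
  renamed field verified to archived in record User (alias verified declared on the renamed field) -> inert for the asked User verdict: nothing fires
  field balance in record User: tag 8 changed to 17 -> inert for the asked User verdict: nothing fires
  added field title to record Geo: optional string, tag 26 (in v2 it sits immediately before avatar) -> inert for the asked User verdict: nothing fires
  renamed field version to duration in record Geo (alias version declared on the renamed field) -> inert for the asked User verdict: nothing fires

backward: COMPATIBLE []; decoded: {"audit": {"avatar": 0x00, "score": 1.5, "version": 0, "primary": true}, "verified": true, "quantity": -2, "blob": 0x00, "balance": 0.0}
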